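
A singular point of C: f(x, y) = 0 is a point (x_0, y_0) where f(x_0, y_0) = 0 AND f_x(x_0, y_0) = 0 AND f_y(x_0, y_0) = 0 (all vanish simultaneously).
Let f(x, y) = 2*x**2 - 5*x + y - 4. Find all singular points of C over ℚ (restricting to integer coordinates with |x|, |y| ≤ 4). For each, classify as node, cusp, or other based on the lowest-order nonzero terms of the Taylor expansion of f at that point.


No singular points in the scanned grid; C is smooth there.

Compute partial derivatives:
  f_x = 4*x - 5.
  f_y = 1.
f_y = 1 is a nonzero constant, so f_y never vanishes: no point (x, y) can satisfy f = f_x = f_y = 0. In particular no (x, y) ∈ {−4, ..., 4}² is singular; the curve is smooth.


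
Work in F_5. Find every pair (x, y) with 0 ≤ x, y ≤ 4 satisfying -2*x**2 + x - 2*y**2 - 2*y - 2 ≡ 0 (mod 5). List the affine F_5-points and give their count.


Affine F_5-points: {(1, 2), (2, 2), (4, 0), (4, 4)}; count = 4.

For each of the 25 pairs (x, y) ∈ F_5², evaluate f(x, y) mod 5. Record the zeros.
  x = 0: [0↦3, 1↦4, 2↦1, 3↦4, 4↦3]  zeros at y ∈ ∅
  x = 1: [0↦2, 1↦3, 2↦0, 3↦3, 4↦2]  zeros at y ∈ {2}
  x = 2: [0↦2, 1↦3, 2↦0, 3↦3, 4↦2]  zeros at y ∈ {2}
  x = 3: [0↦3, 1↦4, 2↦1, 3↦4, 4↦3]  zeros at y ∈ ∅
  x = 4: [0↦0, 1↦1, 2↦3, 3↦1, 4↦0]  zeros at y ∈ {0, 4}
Collecting zeros: affine points = {(1, 2), (2, 2), (4, 0), (4, 4)}.
Total count |C(F_5)_aff| = 4.


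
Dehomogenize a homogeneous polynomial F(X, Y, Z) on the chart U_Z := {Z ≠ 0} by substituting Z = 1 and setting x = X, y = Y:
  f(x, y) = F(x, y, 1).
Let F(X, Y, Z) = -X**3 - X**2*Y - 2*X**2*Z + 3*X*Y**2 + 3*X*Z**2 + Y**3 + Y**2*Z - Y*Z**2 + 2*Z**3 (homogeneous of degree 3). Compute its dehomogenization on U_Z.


f(x, y) = -x**3 - x**2*y - 2*x**2 + 3*x*y**2 + 3*x + y**3 + y**2 - y + 2

On U_Z we set Z = 1. Each monomial c·X^i·Y^j·Z^k in F becomes c·x^i·y^j·1^k = c·x^i·y^j.
Substituting Z = 1: F(X, Y, 1) = -x**3 - x**2*y - 2*x**2 + 3*x*y**2 + 3*x + y**3 + y**2 - y + 2.
Note: deg(f) ≤ deg(F) = 3; strict inequality happens when F is divisible by Z (lost terms).


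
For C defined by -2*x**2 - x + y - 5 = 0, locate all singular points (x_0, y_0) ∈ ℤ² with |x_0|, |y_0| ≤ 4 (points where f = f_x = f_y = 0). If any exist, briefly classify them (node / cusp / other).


No singular points in the scanned grid; C is smooth there.

Compute partial derivatives:
  f_x = -4*x - 1.
  f_y = 1.
f_y = 1 is a nonzero constant, so f_y never vanishes: no point (x, y) can satisfy f = f_x = f_y = 0. In particular no (x, y) ∈ {−4, ..., 4}² is singular; the curve is smooth.


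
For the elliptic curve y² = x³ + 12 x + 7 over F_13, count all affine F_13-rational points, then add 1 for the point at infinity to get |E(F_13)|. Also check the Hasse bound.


Affine points = {(2, 0), (5, 6), (5, 7), (6, 3), (6, 10), (8, 2), (8, 11), (9, 5), (9, 8), (10, 3), (10, 10), (11, 1), (11, 12)}; affine count = 13; |E(F_13)| = 14.

Discriminant check: Δ ∝ 4a³ + 27b² = 4·12³ + 27·7² = 4·1728 + 27·49 ≡ 6 (mod 13). Nonzero ⇒ E is nonsingular.
For each x ∈ F_13, compute rhs = x³ + 12·x + 7 mod 13, then count y ∈ F_13 with y² ≡ rhs.
  x = 0: rhs = 7, matching y values: none (0 points).
  x = 1: rhs = 7, matching y values: none (0 points).
  x = 2: rhs = 0, matching y values: 0 (1 points).
  x = 3: rhs = 5, matching y values: none (0 points).
  x = 4: rhs = 2, matching y values: none (0 points).
  x = 5: rhs = 10, matching y values: 6, 7 (2 points).
  x = 6: rhs = 9, matching y values: 3, 10 (2 points).
  x = 7: rhs = 5, matching y values: none (0 points).
  x = 8: rhs = 4, matching y values: 2, 11 (2 points).
  x = 9: rhs = 12, matching y values: 5, 8 (2 points).
  x = 10: rhs = 9, matching y values: 3, 10 (2 points).
  x = 11: rhs = 1, matching y values: 1, 12 (2 points).
  x = 12: rhs = 7, matching y values: none (0 points).
Total affine count: 13.
Full point count |E(F_13)| = 13 + 1 = 14.
Hasse bound: |14 − (13+1)| = |0| = 0 ≤ 2√13 ≈ 7.2111 ✓.


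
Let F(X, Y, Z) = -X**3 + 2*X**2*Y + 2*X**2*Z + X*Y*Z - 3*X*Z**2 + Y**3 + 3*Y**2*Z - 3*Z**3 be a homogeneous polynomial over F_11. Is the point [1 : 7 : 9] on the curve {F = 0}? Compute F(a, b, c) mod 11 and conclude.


F(1,7,9) ≡ 1 (mod 11); P is NOT on the curve.

Evaluate F(1, 7, 9) term-by-term (mod 11).
  -X**3 ↦ -1·1·1·1 = -1
  2*X**2*Y ↦ 2·1·7·1 = 14
  2*X**2*Z ↦ 2·1·1·9 = 18
  X*Y*Z ↦ 1·1·7·9 = 63
  -3*X*Z**2 ↦ -3·1·1·81 = -243
  Y**3 ↦ 1·1·343·1 = 343
  3*Y**2*Z ↦ 3·1·49·9 = 1323
  -3*Z**3 ↦ -3·1·1·729 = -2187
Sum: F(1, 7, 9) = (-1) + (14) + (18) + (63) + (-243) + (343) + (1323) + (-2187) = -670.
Reducing mod 11: -670 ≡ 1 (mod 11).
Since F(a, b, c) ≡ 1 ≠ 0 (mod 11), P does NOT lie on the curve.


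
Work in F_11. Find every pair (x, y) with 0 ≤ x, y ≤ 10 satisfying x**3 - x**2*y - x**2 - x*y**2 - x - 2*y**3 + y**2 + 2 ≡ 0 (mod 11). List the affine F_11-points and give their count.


Affine F_11-points: {(0, 4), (0, 9), (2, 7), (4, 8), (5, 1), (6, 0), (6, 4), (6, 10), (7, 7), (9, 1), (10, 1), (10, 4), (10, 7)}; count = 13.

For each of the 121 pairs (x, y) ∈ F_11², evaluate f(x, y) mod 11. Record the zeros.
  x = 0: [0↦2, 1↦1, 2↦1, 3↦1, 4↦0, 5↦8, 6↦2, 7↦3, 8↦10, 9↦0, 10↦5]  zeros at y ∈ {4, 9}
  x = 1: [0↦1, 1↦9, 2↦5, 3↦10, 4↦1, 5↦10, 6↦3, 7↦1, 8↦3, 9↦8, 10↦4]  zeros at y ∈ ∅
  x = 2: [0↦4, 1↦8, 2↦9, 3↦6, 4↦9, 5↦6, 6↦7, 7↦0, 8↦6, 9↦2, 10↦9]  zeros at y ∈ {7}
  x = 3: [0↦6, 1↦4, 2↦8, 3↦6, 4↦8, 5↦2, 6↦9, 7↦6, 8↦3, 9↦10, 10↦4]  zeros at y ∈ ∅
  x = 4: [0↦2, 1↦3, 2↦8, 3↦5, 4↦4, 5↦4, 6↦4, 7↦3, 8↦0, 9↦5, 10↦6]  zeros at y ∈ {8}
  x = 5: [0↦9, 1↦0, 2↦4, 3↦9, 4↦3, 5↦7, 6↦9, 7↦8, 8↦3, 9↦4, 10↦10]  zeros at y ∈ {1}
  x = 6: [0↦0, 1↦1, 2↦2, 3↦2, 4↦0, 5↦6, 6↦8, 7↦5, 8↦7, 9↦2, 10↦0]  zeros at y ∈ {0, 4, 10}
  x = 7: [0↦3, 1↦1, 2↦8, 3↦1, 4↦1, 5↦7, 6↦7, 7↦0, 8↦7, 9↦5, 10↦4]  zeros at y ∈ {7}
  x = 8: [0↦2, 1↦6, 2↦6, 3↦1, 4↦1, 5↦5, 6↦1, 7↦10, 8↦9, 9↦8, 10↦6]  zeros at y ∈ ∅
  x = 9: [0↦3, 1↦0, 2↦2, 3↦8, 4↦6, 5↦6, 6↦7, 7↦8, 8↦8, 9↦6, 10↦1]  zeros at y ∈ {1}
  x = 10: [0↦1, 1↦0, 2↦2, 3↦6, 4↦0, 5↦5, 6↦9, 7↦0, 8↦10, 9↦5, 10↦6]  zeros at y ∈ {1, 4, 7}
Collecting zeros: affine points = {(0, 4), (0, 9), (2, 7), (4, 8), (5, 1), (6, 0), (6, 4), (6, 10), (7, 7), (9, 1), (10, 1), (10, 4), (10, 7)}.
Total count |C(F_11)_aff| = 13.


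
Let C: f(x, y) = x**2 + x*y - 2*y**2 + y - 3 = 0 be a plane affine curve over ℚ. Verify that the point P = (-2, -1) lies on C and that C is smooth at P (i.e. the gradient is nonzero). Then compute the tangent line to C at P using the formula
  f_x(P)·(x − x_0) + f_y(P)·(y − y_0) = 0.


Tangent line at P: -5*x + 3*y - 7 = 0.

Step 1: f(-2, -1) = 0, so P lies on C.
Step 2: partial derivatives
  f_x(x, y) = 2*x + y, f_y(x, y) = x - 4*y + 1.
  f_x(P) = -5, f_y(P) = 3 (gradient nonzero, so P is smooth).
Step 3: tangent line at P: -5·(x − -2) + 3·(y − -1) = 0.
Expanding: -5*x + 3*y - 7 = 0.


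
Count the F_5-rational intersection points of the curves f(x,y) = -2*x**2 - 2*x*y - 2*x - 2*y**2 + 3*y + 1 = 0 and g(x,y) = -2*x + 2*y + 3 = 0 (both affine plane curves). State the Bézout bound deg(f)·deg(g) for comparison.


Common zeros: ∅; count = 0; Bézout bound = 2.

deg(f) = 2, deg(g) = 1, so Bézout bound = 2.
Scan x ∈ F_5. For each x, list the y ∈ F_5 with f(x, y) ≡ 0 and those with g(x, y) ≡ 0 (mod 5); the common zeros in that column are the intersection.
  x = 0: f ≡ 0 at y ∈ ∅; g ≡ 0 at y ∈ {1}; common: ∅.
  x = 1: f ≡ 0 at y ∈ ∅; g ≡ 0 at y ∈ {2}; common: ∅.
  x = 2: f ≡ 0 at y ∈ ∅; g ≡ 0 at y ∈ {3}; common: ∅.
  x = 3: f ≡ 0 at y ∈ {3}; g ≡ 0 at y ∈ {4}; common: ∅.
  x = 4: f ≡ 0 at y ∈ ∅; g ≡ 0 at y ∈ {0}; common: ∅.
Collecting: common zeros = ∅, so the count is 0.
Comparison with the Bézout bound: 0 ≤ 2 = deg(f)·deg(g), as expected for curves with no common component (the affine F_5-count falls short of the bound because intersections may lie at infinity, over extension fields, or carry multiplicity).


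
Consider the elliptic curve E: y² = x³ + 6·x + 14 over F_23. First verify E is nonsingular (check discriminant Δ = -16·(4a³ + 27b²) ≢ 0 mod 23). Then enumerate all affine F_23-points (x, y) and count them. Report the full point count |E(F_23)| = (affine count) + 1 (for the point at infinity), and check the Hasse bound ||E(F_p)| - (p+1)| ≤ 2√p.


Affine points = {(3, 6), (3, 17), (5, 10), (5, 13), (6, 6), (6, 17), (7, 10), (7, 13), (10, 4), (10, 19), (11, 10), (11, 13), (13, 9), (13, 14), (14, 6), (14, 17), (15, 11), (15, 12), (19, 8), (19, 15)}; affine count = 20; |E(F_23)| = 21.

Discriminant check: Δ ∝ 4a³ + 27b² = 4·6³ + 27·14² = 4·216 + 27·196 ≡ 15 (mod 23). Nonzero ⇒ E is nonsingular.
For each x ∈ F_23, compute rhs = x³ + 6·x + 14 mod 23, then count y ∈ F_23 with y² ≡ rhs.
  x = 0: rhs = 14, matching y values: none (0 points).
  x = 1: rhs = 21, matching y values: none (0 points).
  x = 2: rhs = 11, matching y values: none (0 points).
  x = 3: rhs = 13, matching y values: 6, 17 (2 points).
  x = 4: rhs = 10, matching y values: none (0 points).
  x = 5: rhs = 8, matching y values: 10, 13 (2 points).
  x = 6: rhs = 13, matching y values: 6, 17 (2 points).
  x = 7: rhs = 8, matching y values: 10, 13 (2 points).
  x = 8: rhs = 22, matching y values: none (0 points).
  x = 9: rhs = 15, matching y values: none (0 points).
  x = 10: rhs = 16, matching y values: 4, 19 (2 points).
  x = 11: rhs = 8, matching y values: 10, 13 (2 points).
  x = 12: rhs = 20, matching y values: none (0 points).
  x = 13: rhs = 12, matching y values: 9, 14 (2 points).
  x = 14: rhs = 13, matching y values: 6, 17 (2 points).
  x = 15: rhs = 6, matching y values: 11, 12 (2 points).
  x = 16: rhs = 20, matching y values: none (0 points).
  x = 17: rhs = 15, matching y values: none (0 points).
  x = 18: rhs = 20, matching y values: none (0 points).
  x = 19: rhs = 18, matching y values: 8, 15 (2 points).
  x = 20: rhs = 15, matching y values: none (0 points).
  x = 21: rhs = 17, matching y values: none (0 points).
  x = 22: rhs = 7, matching y values: none (0 points).
Total affine count: 20.
Full point count |E(F_23)| = 20 + 1 = 21.
Hasse bound: |21 − (23+1)| = |-3| = 3 ≤ 2√23 ≈ 9.5917 ✓.


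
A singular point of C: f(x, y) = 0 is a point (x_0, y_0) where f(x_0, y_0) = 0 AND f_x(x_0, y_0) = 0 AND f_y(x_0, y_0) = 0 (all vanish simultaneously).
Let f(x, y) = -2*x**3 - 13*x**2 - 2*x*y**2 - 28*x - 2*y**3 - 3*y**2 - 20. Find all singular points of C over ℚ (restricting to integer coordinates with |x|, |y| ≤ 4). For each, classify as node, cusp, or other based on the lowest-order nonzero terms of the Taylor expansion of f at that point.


Singular points: {(-2, 0)}; classification: node.

Compute partial derivatives:
  f_x = -6*x**2 - 26*x - 2*y**2 - 28.
  f_y = -4*x*y - 6*y**2 - 6*y.
Scan x_0 ∈ {−4, ..., 4}. For each x_0, f_y(x_0, y) is a polynomial in y; find its integer roots y ∈ {−4, ..., 4}, then test f_x and f at those candidates.
  x = -4: f_y(-4, y) = -6*y**2 + 10*y; vanishes at y ∈ {0}. (-4, 0): f_x = -20 ≠ 0.
  x = -3: f_y(-3, y) = -6*y**2 + 6*y; vanishes at y ∈ {0, 1}. (-3, 0): f_x = -4 ≠ 0; (-3, 1): f_x = -6 ≠ 0.
  x = -2: f_y(-2, y) = -6*y**2 + 2*y; vanishes at y ∈ {0}. (-2, 0): f_x = 0, f = 0 — SINGULAR.
  x = -1: f_y(-1, y) = -6*y**2 - 2*y; vanishes at y ∈ {0}. (-1, 0): f_x = -8 ≠ 0.
  x = 0: f_y(0, y) = -6*y**2 - 6*y; vanishes at y ∈ {-1, 0}. (0, -1): f_x = -30 ≠ 0; (0, 0): f_x = -28 ≠ 0.
  x = 1: f_y(1, y) = -6*y**2 - 10*y; vanishes at y ∈ {0}. (1, 0): f_x = -60 ≠ 0.
  x = 2: f_y(2, y) = -6*y**2 - 14*y; vanishes at y ∈ {0}. (2, 0): f_x = -104 ≠ 0.
  x = 3: f_y(3, y) = -6*y**2 - 18*y; vanishes at y ∈ {-3, 0}. (3, -3): f_x = -178 ≠ 0; (3, 0): f_x = -160 ≠ 0.
  x = 4: f_y(4, y) = -6*y**2 - 22*y; vanishes at y ∈ {0}. (4, 0): f_x = -228 ≠ 0.
Only singular point on the grid: (-2, 0).
Classify: substitute x = -2 + u, y = 0 + v and expand: f = -2*u**3 - u**2 - 2*u*v**2 - 2*v**3 + v**2.
No constant or linear terms (consistent with a singular point). Quadratic part: -u**2 + v**2. Cubic part: -2*u**3 - 2*u*v**2 - 2*v**3.
The quadratic part v**2 - u**2 = (v − u)(v + u) splits into two distinct linear factors, so there are two distinct tangent lines y − 0 = ±(x − -2) — this is a node (ordinary double point).
Classification: node.


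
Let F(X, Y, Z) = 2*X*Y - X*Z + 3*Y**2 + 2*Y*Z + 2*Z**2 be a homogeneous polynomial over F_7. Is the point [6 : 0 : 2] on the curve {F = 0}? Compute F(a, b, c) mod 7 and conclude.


F(6,0,2) ≡ 3 (mod 7); P is NOT on the curve.

Evaluate F(6, 0, 2) term-by-term (mod 7).
  2*X*Y ↦ 2·6·0·1 = 0
  -X*Z ↦ -1·6·1·2 = -12
  3*Y**2 ↦ 3·1·0·1 = 0
  2*Y*Z ↦ 2·1·0·2 = 0
  2*Z**2 ↦ 2·1·1·4 = 8
Sum: F(6, 0, 2) = (0) + (-12) + (0) + (0) + (8) = -4.
Reducing mod 7: -4 ≡ 3 (mod 7).
Since F(a, b, c) ≡ 3 ≠ 0 (mod 7), P does NOT lie on the curve.


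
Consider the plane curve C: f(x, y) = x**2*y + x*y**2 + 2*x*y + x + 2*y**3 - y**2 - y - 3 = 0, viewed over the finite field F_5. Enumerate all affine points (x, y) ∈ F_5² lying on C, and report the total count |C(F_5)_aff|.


Affine F_5-points: {(0, 4), (3, 0), (4, 2)}; count = 3.

For each of the 25 pairs (x, y) ∈ F_5², evaluate f(x, y) mod 5. Record the zeros.
  x = 0: [0↦2, 1↦2, 2↦2, 3↦4, 4↦0]  zeros at y ∈ {4}
  x = 1: [0↦3, 1↦2, 2↦3, 3↦3, 4↦4]  zeros at y ∈ ∅
  x = 2: [0↦4, 1↦4, 2↦3, 3↦3, 4↦1]  zeros at y ∈ ∅
  x = 3: [0↦0, 1↦3, 2↦2, 3↦4, 4↦1]  zeros at y ∈ {0}
  x = 4: [0↦1, 1↦4, 2↦0, 3↦1, 4↦4]  zeros at y ∈ {2}
Collecting zeros: affine points = {(0, 4), (3, 0), (4, 2)}.
Total count |C(F_5)_aff| = 3.


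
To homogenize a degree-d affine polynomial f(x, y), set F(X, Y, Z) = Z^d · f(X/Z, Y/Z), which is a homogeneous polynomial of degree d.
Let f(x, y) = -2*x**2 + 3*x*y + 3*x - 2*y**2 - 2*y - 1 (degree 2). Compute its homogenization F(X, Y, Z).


F(X, Y, Z) = -2*X**2 + 3*X*Y + 3*X*Z - 2*Y**2 - 2*Y*Z - Z**2

deg(f) = 2.
Substitute x = X/Z, y = Y/Z into f, then multiply by Z^2.
  monomial -2·x^2·y^0 ↦ -2·X^2·Y^0·Z^0.
  monomial 3·x^1·y^1 ↦ 3·X^1·Y^1·Z^0.
  monomial 3·x^1·y^0 ↦ 3·X^1·Y^0·Z^1.
  monomial -2·x^0·y^2 ↦ -2·X^0·Y^2·Z^0.
  monomial -2·x^0·y^1 ↦ -2·X^0·Y^1·Z^1.
  monomial -1·x^0·y^0 ↦ -1·X^0·Y^0·Z^2.
Collecting: F(X, Y, Z) = -2*X**2 + 3*X*Y + 3*X*Z - 2*Y**2 - 2*Y*Z - Z**2.


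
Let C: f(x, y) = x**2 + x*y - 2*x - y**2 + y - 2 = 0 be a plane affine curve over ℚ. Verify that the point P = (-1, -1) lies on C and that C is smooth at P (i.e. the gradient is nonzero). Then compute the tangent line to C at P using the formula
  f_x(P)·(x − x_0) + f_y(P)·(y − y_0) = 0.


Tangent line at P: -5*x + 2*y - 3 = 0.

Step 1: f(-1, -1) = 0, so P lies on C.
Step 2: partial derivatives
  f_x(x, y) = 2*x + y - 2, f_y(x, y) = x - 2*y + 1.
  f_x(P) = -5, f_y(P) = 2 (gradient nonzero, so P is smooth).
Step 3: tangent line at P: -5·(x − -1) + 2·(y − -1) = 0.
Expanding: -5*x + 2*y - 3 = 0.


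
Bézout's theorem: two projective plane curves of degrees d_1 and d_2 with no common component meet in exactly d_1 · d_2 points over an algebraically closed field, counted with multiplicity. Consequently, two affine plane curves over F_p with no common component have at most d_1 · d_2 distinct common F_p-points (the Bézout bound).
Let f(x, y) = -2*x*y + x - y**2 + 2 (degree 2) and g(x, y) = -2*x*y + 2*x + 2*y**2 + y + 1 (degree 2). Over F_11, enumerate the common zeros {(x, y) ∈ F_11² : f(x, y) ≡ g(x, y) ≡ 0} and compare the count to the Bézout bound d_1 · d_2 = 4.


Common zeros: ∅; count = 0; Bézout bound = 4.

deg(f) = 2, deg(g) = 2, so Bézout bound = 4.
Scan x ∈ F_11. For each x, list the y ∈ F_11 with f(x, y) ≡ 0 and those with g(x, y) ≡ 0 (mod 11); the common zeros in that column are the intersection.
  x = 0: f ≡ 0 at y ∈ ∅; g ≡ 0 at y ∈ {2, 3}; common: ∅.
  x = 1: f ≡ 0 at y ∈ {1, 8}; g ≡ 0 at y ∈ ∅; common: ∅.
  x = 2: f ≡ 0 at y ∈ ∅; g ≡ 0 at y ∈ ∅; common: ∅.
  x = 3: f ≡ 0 at y ∈ {2, 3}; g ≡ 0 at y ∈ ∅; common: ∅.
  x = 4: f ≡ 0 at y ∈ {7}; g ≡ 0 at y ∈ ∅; common: ∅.
  x = 5: f ≡ 0 at y ∈ ∅; g ≡ 0 at y ∈ {0, 10}; common: ∅.
  x = 6: f ≡ 0 at y ∈ {5}; g ≡ 0 at y ∈ ∅; common: ∅.
  x = 7: f ≡ 0 at y ∈ {9, 10}; g ≡ 0 at y ∈ {5, 7}; common: ∅.
  x = 8: f ≡ 0 at y ∈ ∅; g ≡ 0 at y ∈ {4, 9}; common: ∅.
  x = 9: f ≡ 0 at y ∈ {0, 4}; g ≡ 0 at y ∈ {6, 8}; common: ∅.
  x = 10: f ≡ 0 at y ∈ ∅; g ≡ 0 at y ∈ ∅; common: ∅.
Collecting: common zeros = ∅, so the count is 0.
Comparison with the Bézout bound: 0 ≤ 4 = deg(f)·deg(g), as expected for curves with no common component (the affine F_11-count falls short of the bound because intersections may lie at infinity, over extension fields, or carry multiplicity).


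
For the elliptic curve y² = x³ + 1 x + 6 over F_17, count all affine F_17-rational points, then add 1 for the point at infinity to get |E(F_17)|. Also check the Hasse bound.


Affine points = {(1, 5), (1, 12), (2, 4), (2, 13), (3, 6), (3, 11), (5, 0), (7, 4), (7, 13), (8, 4), (8, 13), (9, 8), (9, 9), (10, 8), (10, 9), (15, 8), (15, 9), (16, 2), (16, 15)}; affine count = 19; |E(F_17)| = 20.

Discriminant check: Δ ∝ 4a³ + 27b² = 4·1³ + 27·6² = 4·1 + 27·36 ≡ 7 (mod 17). Nonzero ⇒ E is nonsingular.
For each x ∈ F_17, compute rhs = x³ + 1·x + 6 mod 17, then count y ∈ F_17 with y² ≡ rhs.
  x = 0: rhs = 6, matching y values: none (0 points).
  x = 1: rhs = 8, matching y values: 5, 12 (2 points).
  x = 2: rhs = 16, matching y values: 4, 13 (2 points).
  x = 3: rhs = 2, matching y values: 6, 11 (2 points).
  x = 4: rhs = 6, matching y values: none (0 points).
  x = 5: rhs = 0, matching y values: 0 (1 points).
  x = 6: rhs = 7, matching y values: none (0 points).
  x = 7: rhs = 16, matching y values: 4, 13 (2 points).
  x = 8: rhs = 16, matching y values: 4, 13 (2 points).
  x = 9: rhs = 13, matching y values: 8, 9 (2 points).
  x = 10: rhs = 13, matching y values: 8, 9 (2 points).
  x = 11: rhs = 5, matching y values: none (0 points).
  x = 12: rhs = 12, matching y values: none (0 points).
  x = 13: rhs = 6, matching y values: none (0 points).
  x = 14: rhs = 10, matching y values: none (0 points).
  x = 15: rhs = 13, matching y values: 8, 9 (2 points).
  x = 16: rhs = 4, matching y values: 2, 15 (2 points).
Total affine count: 19.
Full point count |E(F_17)| = 19 + 1 = 20.
Hasse bound: |20 − (17+1)| = |2| = 2 ≤ 2√17 ≈ 8.2462 ✓.


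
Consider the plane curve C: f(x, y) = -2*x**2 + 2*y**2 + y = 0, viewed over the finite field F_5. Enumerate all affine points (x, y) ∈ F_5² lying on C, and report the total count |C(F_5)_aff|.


Affine F_5-points: {(0, 0), (0, 2), (2, 1), (3, 1)}; count = 4.

For each of the 25 pairs (x, y) ∈ F_5², evaluate f(x, y) mod 5. Record the zeros.
  x = 0: [0↦0, 1↦3, 2↦0, 3↦1, 4↦1]  zeros at y ∈ {0, 2}
  x = 1: [0↦3, 1↦1, 2↦3, 3↦4, 4↦4]  zeros at y ∈ ∅
  x = 2: [0↦2, 1↦0, 2↦2, 3↦3, 4↦3]  zeros at y ∈ {1}
  x = 3: [0↦2, 1↦0, 2↦2, 3↦3, 4↦3]  zeros at y ∈ {1}
  x = 4: [0↦3, 1↦1, 2↦3, 3↦4, 4↦4]  zeros at y ∈ ∅
Collecting zeros: affine points = {(0, 0), (0, 2), (2, 1), (3, 1)}.
Total count |C(F_5)_aff| = 4.


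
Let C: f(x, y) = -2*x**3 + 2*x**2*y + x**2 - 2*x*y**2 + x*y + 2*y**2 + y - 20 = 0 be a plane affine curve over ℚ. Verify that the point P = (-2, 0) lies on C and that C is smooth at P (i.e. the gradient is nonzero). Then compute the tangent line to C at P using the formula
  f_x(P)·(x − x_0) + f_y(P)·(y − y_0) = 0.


Tangent line at P: -28*x + 7*y - 56 = 0.

Step 1: f(-2, 0) = 0, so P lies on C.
Step 2: partial derivatives
  f_x(x, y) = -6*x**2 + 4*x*y + 2*x - 2*y**2 + y, f_y(x, y) = 2*x**2 - 4*x*y + x + 4*y + 1.
  f_x(P) = -28, f_y(P) = 7 (gradient nonzero, so P is smooth).
Step 3: tangent line at P: -28·(x − -2) + 7·(y − 0) = 0.
Expanding: -28*x + 7*y - 56 = 0.


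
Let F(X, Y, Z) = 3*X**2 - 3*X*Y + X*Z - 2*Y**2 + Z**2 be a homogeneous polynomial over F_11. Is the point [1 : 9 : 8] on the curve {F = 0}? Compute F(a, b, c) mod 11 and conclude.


F(1,9,8) ≡ 7 (mod 11); P is NOT on the curve.

Evaluate F(1, 9, 8) term-by-term (mod 11).
  3*X**2 ↦ 3·1·1·1 = 3
  -3*X*Y ↦ -3·1·9·1 = -27
  X*Z ↦ 1·1·1·8 = 8
  -2*Y**2 ↦ -2·1·81·1 = -162
  Z**2 ↦ 1·1·1·64 = 64
Sum: F(1, 9, 8) = (3) + (-27) + (8) + (-162) + (64) = -114.
Reducing mod 11: -114 ≡ 7 (mod 11).
Since F(a, b, c) ≡ 7 ≠ 0 (mod 11), P does NOT lie on the curve.


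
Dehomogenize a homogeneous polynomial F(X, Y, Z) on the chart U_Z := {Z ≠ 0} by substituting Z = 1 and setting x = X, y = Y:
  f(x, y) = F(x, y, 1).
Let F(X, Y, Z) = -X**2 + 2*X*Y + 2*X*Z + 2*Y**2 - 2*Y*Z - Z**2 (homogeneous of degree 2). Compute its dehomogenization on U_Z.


f(x, y) = -x**2 + 2*x*y + 2*x + 2*y**2 - 2*y - 1

On U_Z we set Z = 1. Each monomial c·X^i·Y^j·Z^k in F becomes c·x^i·y^j·1^k = c·x^i·y^j.
Substituting Z = 1: F(X, Y, 1) = -x**2 + 2*x*y + 2*x + 2*y**2 - 2*y - 1.
Note: deg(f) ≤ deg(F) = 2; strict inequality happens when F is divisible by Z (lost terms).


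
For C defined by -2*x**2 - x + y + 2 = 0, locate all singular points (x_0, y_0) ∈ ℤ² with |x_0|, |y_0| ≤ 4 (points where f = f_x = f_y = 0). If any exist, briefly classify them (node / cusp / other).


No singular points in the scanned grid; C is smooth there.

Compute partial derivatives:
  f_x = -4*x - 1.
  f_y = 1.
f_y = 1 is a nonzero constant, so f_y never vanishes: no point (x, y) can satisfy f = f_x = f_y = 0. In particular no (x, y) ∈ {−4, ..., 4}² is singular; the curve is smooth.


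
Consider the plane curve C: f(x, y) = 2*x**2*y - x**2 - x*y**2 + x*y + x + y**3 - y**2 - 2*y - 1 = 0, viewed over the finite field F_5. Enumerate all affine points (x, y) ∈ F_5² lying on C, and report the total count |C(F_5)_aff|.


Affine F_5-points: {(1, 4), (2, 4)}; count = 2.

For each of the 25 pairs (x, y) ∈ F_5², evaluate f(x, y) mod 5. Record the zeros.
  x = 0: [0↦4, 1↦2, 2↦4, 3↦1, 4↦4]  zeros at y ∈ ∅
  x = 1: [0↦4, 1↦4, 2↦1, 3↦1, 4↦0]  zeros at y ∈ {4}
  x = 2: [0↦2, 1↦3, 2↦4, 3↦1, 4↦0]  zeros at y ∈ {4}
  x = 3: [0↦3, 1↦4, 2↦3, 3↦1, 4↦4]  zeros at y ∈ ∅
  x = 4: [0↦2, 1↦2, 2↦3, 3↦1, 4↦2]  zeros at y ∈ ∅
Collecting zeros: affine points = {(1, 4), (2, 4)}.
Total count |C(F_5)_aff| = 2.


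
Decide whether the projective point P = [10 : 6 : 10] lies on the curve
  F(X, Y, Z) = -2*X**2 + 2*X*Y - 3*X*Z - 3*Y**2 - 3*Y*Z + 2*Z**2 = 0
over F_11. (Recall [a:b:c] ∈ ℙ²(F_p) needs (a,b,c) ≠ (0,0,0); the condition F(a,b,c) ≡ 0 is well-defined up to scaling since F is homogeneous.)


F(10,6,10) ≡ 5 (mod 11); P is NOT on the curve.

Evaluate F(10, 6, 10) term-by-term (mod 11).
  -2*X**2 ↦ -2·100·1·1 = -200
  2*X*Y ↦ 2·10·6·1 = 120
  -3*X*Z ↦ -3·10·1·10 = -300
  -3*Y**2 ↦ -3·1·36·1 = -108
  -3*Y*Z ↦ -3·1·6·10 = -180
  2*Z**2 ↦ 2·1·1·100 = 200
Sum: F(10, 6, 10) = (-200) + (120) + (-300) + (-108) + (-180) + (200) = -468.
Reducing mod 11: -468 ≡ 5 (mod 11).
Since F(a, b, c) ≡ 5 ≠ 0 (mod 11), P does NOT lie on the curve.


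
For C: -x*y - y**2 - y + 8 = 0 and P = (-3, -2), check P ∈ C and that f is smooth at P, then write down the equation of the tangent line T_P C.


Tangent line at P: 2*x + 6*y + 18 = 0.

Step 1: f(-3, -2) = 0, so P lies on C.
Step 2: partial derivatives
  f_x(x, y) = -y, f_y(x, y) = -x - 2*y - 1.
  f_x(P) = 2, f_y(P) = 6 (gradient nonzero, so P is smooth).
Step 3: tangent line at P: 2·(x − -3) + 6·(y − -2) = 0.
Expanding: 2*x + 6*y + 18 = 0.


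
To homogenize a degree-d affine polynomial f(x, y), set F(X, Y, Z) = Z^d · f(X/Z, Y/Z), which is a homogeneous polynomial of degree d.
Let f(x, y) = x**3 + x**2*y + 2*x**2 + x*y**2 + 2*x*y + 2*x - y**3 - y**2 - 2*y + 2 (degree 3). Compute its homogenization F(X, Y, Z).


F(X, Y, Z) = X**3 + X**2*Y + 2*X**2*Z + X*Y**2 + 2*X*Y*Z + 2*X*Z**2 - Y**3 - Y**2*Z - 2*Y*Z**2 + 2*Z**3

deg(f) = 3.
Substitute x = X/Z, y = Y/Z into f, then multiply by Z^3.
  monomial 1·x^3·y^0 ↦ 1·X^3·Y^0·Z^0.
  monomial 1·x^2·y^1 ↦ 1·X^2·Y^1·Z^0.
  monomial 2·x^2·y^0 ↦ 2·X^2·Y^0·Z^1.
  monomial 1·x^1·y^2 ↦ 1·X^1·Y^2·Z^0.
  monomial 2·x^1·y^1 ↦ 2·X^1·Y^1·Z^1.
  monomial 2·x^1·y^0 ↦ 2·X^1·Y^0·Z^2.
  monomial -1·x^0·y^3 ↦ -1·X^0·Y^3·Z^0.
  monomial -1·x^0·y^2 ↦ -1·X^0·Y^2·Z^1.
  monomial -2·x^0·y^1 ↦ -2·X^0·Y^1·Z^2.
  monomial 2·x^0·y^0 ↦ 2·X^0·Y^0·Z^3.
Collecting: F(X, Y, Z) = X**3 + X**2*Y + 2*X**2*Z + X*Y**2 + 2*X*Y*Z + 2*X*Z**2 - Y**3 - Y**2*Z - 2*Y*Z**2 + 2*Z**3.


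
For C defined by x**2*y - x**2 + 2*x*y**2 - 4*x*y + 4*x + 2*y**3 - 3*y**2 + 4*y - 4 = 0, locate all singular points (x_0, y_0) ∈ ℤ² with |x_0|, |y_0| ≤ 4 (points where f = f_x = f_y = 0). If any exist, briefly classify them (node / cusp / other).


Singular points: {(2, 0)}; classification: node.

Compute partial derivatives:
  f_x = 2*x*y - 2*x + 2*y**2 - 4*y + 4.
  f_y = x**2 + 4*x*y - 4*x + 6*y**2 - 6*y + 4.
Scan x_0 ∈ {−4, ..., 4}. For each x_0, f_y(x_0, y) is a polynomial in y; find its integer roots y ∈ {−4, ..., 4}, then test f_x and f at those candidates.
  x = -4: f_y(-4, y) = 6*y**2 - 22*y + 36; no integer root y with |y| ≤ 4.
  x = -3: f_y(-3, y) = 6*y**2 - 18*y + 25; no integer root y with |y| ≤ 4.
  x = -2: f_y(-2, y) = 6*y**2 - 14*y + 16; no integer root y with |y| ≤ 4.
  x = -1: f_y(-1, y) = 6*y**2 - 10*y + 9; no integer root y with |y| ≤ 4.
  x = 0: f_y(0, y) = 6*y**2 - 6*y + 4; no integer root y with |y| ≤ 4.
  x = 1: f_y(1, y) = 6*y**2 - 2*y + 1; no integer root y with |y| ≤ 4.
  x = 2: f_y(2, y) = 6*y**2 + 2*y; vanishes at y ∈ {0}. (2, 0): f_x = 0, f = 0 — SINGULAR.
  x = 3: f_y(3, y) = 6*y**2 + 6*y + 1; no integer root y with |y| ≤ 4.
  x = 4: f_y(4, y) = 6*y**2 + 10*y + 4; vanishes at y ∈ {-1}. (4, -1): f_x = -6 ≠ 0.
Only singular point on the grid: (2, 0).
Classify: substitute x = 2 + u, y = 0 + v and expand: f = u**2*v - u**2 + 2*u*v**2 + 2*v**3 + v**2.
No constant or linear terms (consistent with a singular point). Quadratic part: -u**2 + v**2. Cubic part: u**2*v + 2*u*v**2 + 2*v**3.
The quadratic part v**2 - u**2 = (v − u)(v + u) splits into two distinct linear factors, so there are two distinct tangent lines y − 0 = ±(x − 2) — this is a node (ordinary double point).
Classification: node.


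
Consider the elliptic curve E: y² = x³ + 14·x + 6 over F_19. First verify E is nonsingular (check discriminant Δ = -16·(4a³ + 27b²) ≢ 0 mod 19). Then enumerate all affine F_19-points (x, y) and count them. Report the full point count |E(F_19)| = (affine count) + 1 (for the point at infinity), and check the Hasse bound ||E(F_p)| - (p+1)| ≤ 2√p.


Affine points = {(0, 5), (0, 14), (2, 2), (2, 17), (5, 7), (5, 12), (9, 5), (9, 14), (10, 5), (10, 14), (11, 3), (11, 16), (14, 1), (14, 18), (15, 0)}; affine count = 15; |E(F_19)| = 16.

Discriminant check: Δ ∝ 4a³ + 27b² = 4·14³ + 27·6² = 4·2744 + 27·36 ≡ 16 (mod 19). Nonzero ⇒ E is nonsingular.
For each x ∈ F_19, compute rhs = x³ + 14·x + 6 mod 19, then count y ∈ F_19 with y² ≡ rhs.
  x = 0: rhs = 6, matching y values: 5, 14 (2 points).
  x = 1: rhs = 2, matching y values: none (0 points).
  x = 2: rhs = 4, matching y values: 2, 17 (2 points).
  x = 3: rhs = 18, matching y values: none (0 points).
  x = 4: rhs = 12, matching y values: none (0 points).
  x = 5: rhs = 11, matching y values: 7, 12 (2 points).
  x = 6: rhs = 2, matching y values: none (0 points).
  x = 7: rhs = 10, matching y values: none (0 points).
  x = 8: rhs = 3, matching y values: none (0 points).
  x = 9: rhs = 6, matching y values: 5, 14 (2 points).
  x = 10: rhs = 6, matching y values: 5, 14 (2 points).
  x = 11: rhs = 9, matching y values: 3, 16 (2 points).
  x = 12: rhs = 2, matching y values: none (0 points).
  x = 13: rhs = 10, matching y values: none (0 points).
  x = 14: rhs = 1, matching y values: 1, 18 (2 points).
  x = 15: rhs = 0, matching y values: 0 (1 points).
  x = 16: rhs = 13, matching y values: none (0 points).
  x = 17: rhs = 8, matching y values: none (0 points).
  x = 18: rhs = 10, matching y values: none (0 points).
Total affine count: 15.
Full point count |E(F_19)| = 15 + 1 = 16.
Hasse bound: |16 − (19+1)| = |-4| = 4 ≤ 2√19 ≈ 8.7178 ✓.


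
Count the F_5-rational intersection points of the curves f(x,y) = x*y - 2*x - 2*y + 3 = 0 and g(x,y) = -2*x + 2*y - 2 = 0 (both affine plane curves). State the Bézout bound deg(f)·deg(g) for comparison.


Common zeros: {(4, 0)}; count = 1; Bézout bound = 2.

deg(f) = 2, deg(g) = 1, so Bézout bound = 2.
Scan x ∈ F_5. For each x, list the y ∈ F_5 with f(x, y) ≡ 0 and those with g(x, y) ≡ 0 (mod 5); the common zeros in that column are the intersection.
  x = 0: f ≡ 0 at y ∈ {4}; g ≡ 0 at y ∈ {1}; common: ∅.
  x = 1: f ≡ 0 at y ∈ {1}; g ≡ 0 at y ∈ {2}; common: ∅.
  x = 2: f ≡ 0 at y ∈ ∅; g ≡ 0 at y ∈ {3}; common: ∅.
  x = 3: f ≡ 0 at y ∈ {3}; g ≡ 0 at y ∈ {4}; common: ∅.
  x = 4: f ≡ 0 at y ∈ {0}; g ≡ 0 at y ∈ {0}; common: {0}.
Collecting: common zeros = {(4, 0)}, so the count is 1.
Comparison with the Bézout bound: 1 ≤ 2 = deg(f)·deg(g), as expected for curves with no common component (the affine F_5-count falls short of the bound because intersections may lie at infinity, over extension fields, or carry multiplicity).


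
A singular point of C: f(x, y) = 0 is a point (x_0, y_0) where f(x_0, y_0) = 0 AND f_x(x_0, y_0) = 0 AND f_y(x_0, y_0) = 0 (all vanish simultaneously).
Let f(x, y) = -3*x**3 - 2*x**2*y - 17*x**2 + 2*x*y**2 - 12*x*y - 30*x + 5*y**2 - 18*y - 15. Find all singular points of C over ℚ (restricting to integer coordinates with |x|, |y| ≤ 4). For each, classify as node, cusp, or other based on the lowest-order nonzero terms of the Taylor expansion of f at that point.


Singular points: {(-2, 1)}; classification: node.

Compute partial derivatives:
  f_x = -9*x**2 - 4*x*y - 34*x + 2*y**2 - 12*y - 30.
  f_y = -2*x**2 + 4*x*y - 12*x + 10*y - 18.
Scan x_0 ∈ {−4, ..., 4}. For each x_0, f_y(x_0, y) is a polynomial in y; find its integer roots y ∈ {−4, ..., 4}, then test f_x and f at those candidates.
  x = -4: f_y(-4, y) = -6*y - 2; no integer root y with |y| ≤ 4.
  x = -3: f_y(-3, y) = -2*y; vanishes at y ∈ {0}. (-3, 0): f_x = -9 ≠ 0.
  x = -2: f_y(-2, y) = 2*y - 2; vanishes at y ∈ {1}. (-2, 1): f_x = 0, f = 0 — SINGULAR.
  x = -1: f_y(-1, y) = 6*y - 8; no integer root y with |y| ≤ 4.
  x = 0: f_y(0, y) = 10*y - 18; no integer root y with |y| ≤ 4.
  x = 1: f_y(1, y) = 14*y - 32; no integer root y with |y| ≤ 4.
  x = 2: f_y(2, y) = 18*y - 50; no integer root y with |y| ≤ 4.
  x = 3: f_y(3, y) = 22*y - 72; no integer root y with |y| ≤ 4.
  x = 4: f_y(4, y) = 26*y - 98; no integer root y with |y| ≤ 4.
Only singular point on the grid: (-2, 1).
Classify: substitute x = -2 + u, y = 1 + v and expand: f = -3*u**3 - 2*u**2*v - u**2 + 2*u*v**2 + v**2.
No constant or linear terms (consistent with a singular point). Quadratic part: -u**2 + v**2. Cubic part: -3*u**3 - 2*u**2*v + 2*u*v**2.
The quadratic part v**2 - u**2 = (v − u)(v + u) splits into two distinct linear factors, so there are two distinct tangent lines y − 1 = ±(x − -2) — this is a node (ordinary double point).
Classification: node.


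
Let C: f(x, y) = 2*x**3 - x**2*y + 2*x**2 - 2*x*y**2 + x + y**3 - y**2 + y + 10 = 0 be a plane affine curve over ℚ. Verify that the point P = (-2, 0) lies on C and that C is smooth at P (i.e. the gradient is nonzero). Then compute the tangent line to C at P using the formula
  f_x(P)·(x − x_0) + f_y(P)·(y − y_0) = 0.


Tangent line at P: 17*x - 3*y + 34 = 0.

Step 1: f(-2, 0) = 0, so P lies on C.
Step 2: partial derivatives
  f_x(x, y) = 6*x**2 - 2*x*y + 4*x - 2*y**2 + 1, f_y(x, y) = -x**2 - 4*x*y + 3*y**2 - 2*y + 1.
  f_x(P) = 17, f_y(P) = -3 (gradient nonzero, so P is smooth).
Step 3: tangent line at P: 17·(x − -2) + -3·(y − 0) = 0.
Expanding: 17*x - 3*y + 34 = 0.


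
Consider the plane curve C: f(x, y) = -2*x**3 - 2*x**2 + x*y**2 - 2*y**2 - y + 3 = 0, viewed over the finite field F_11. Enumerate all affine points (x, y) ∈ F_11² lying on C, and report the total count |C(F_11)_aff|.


Affine F_11-points: {(0, 1), (0, 4), (2, 1), (4, 7), (4, 10), (5, 0), (5, 4), (6, 6), (6, 8), (7, 0), (7, 9), (8, 1), (9, 0), (9, 8), (10, 2), (10, 5)}; count = 16.

For each of the 121 pairs (x, y) ∈ F_11², evaluate f(x, y) mod 11. Record the zeros.
  x = 0: [0↦3, 1↦0, 2↦4, 3↦4, 4↦0, 5↦3, 6↦2, 7↦8, 8↦10, 9↦8, 10↦2]  zeros at y ∈ {1, 4}
  x = 1: [0↦10, 1↦8, 2↦4, 3↦9, 4↦1, 5↦2, 6↦1, 7↦9, 8↦4, 9↦8, 10↦10]  zeros at y ∈ ∅
  x = 2: [0↦1, 1↦0, 2↦10, 3↦9, 4↦8, 5↦7, 6↦6, 7↦5, 8↦4, 9↦3, 10↦2]  zeros at y ∈ {1}
  x = 3: [0↦8, 1↦8, 2↦10, 3↦3, 4↦9, 5↦6, 6↦5, 7↦6, 8↦9, 9↦3, 10↦10]  zeros at y ∈ ∅
  x = 4: [0↦8, 1↦9, 2↦3, 3↦1, 4↦3, 5↦9, 6↦8, 7↦0, 8↦7, 9↦7, 10↦0]  zeros at y ∈ {7, 10}
  x = 5: [0↦0, 1↦2, 2↦10, 3↦2, 4↦0, 5↦4, 6↦3, 7↦8, 8↦8, 9↦3, 10↦4]  zeros at y ∈ {0, 4}
  x = 6: [0↦5, 1↦8, 2↦8, 3↦5, 4↦10, 5↦1, 6↦0, 7↦7, 8↦0, 9↦1, 10↦10]  zeros at y ∈ {6, 8}
  x = 7: [0↦0, 1↦4, 2↦7, 3↦9, 4↦10, 5↦10, 6↦9, 7↦7, 8↦4, 9↦0, 10↦6]  zeros at y ∈ {0, 9}
  x = 8: [0↦6, 1↦0, 2↦6, 3↦2, 4↦10, 5↦8, 6↦7, 7↦7, 8↦8, 9↦10, 10↦2]  zeros at y ∈ {1}
  x = 9: [0↦0, 1↦6, 2↦4, 3↦5, 4↦9, 5↦5, 6↦4, 7↦6, 8↦0, 9↦8, 10↦8]  zeros at y ∈ {0, 8}
  x = 10: [0↦3, 1↦10, 2↦0, 3↦6, 4↦6, 5↦0, 6↦10, 7↦3, 8↦1, 9↦4, 10↦1]  zeros at y ∈ {2, 5}
Collecting zeros: affine points = {(0, 1), (0, 4), (2, 1), (4, 7), (4, 10), (5, 0), (5, 4), (6, 6), (6, 8), (7, 0), (7, 9), (8, 1), (9, 0), (9, 8), (10, 2), (10, 5)}.
Total count |C(F_11)_aff| = 16.


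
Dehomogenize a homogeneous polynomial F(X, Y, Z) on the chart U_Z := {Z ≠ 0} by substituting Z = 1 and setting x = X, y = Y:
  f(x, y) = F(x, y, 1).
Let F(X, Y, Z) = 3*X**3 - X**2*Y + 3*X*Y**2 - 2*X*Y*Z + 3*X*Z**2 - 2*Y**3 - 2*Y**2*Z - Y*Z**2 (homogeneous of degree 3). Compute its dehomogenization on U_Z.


f(x, y) = 3*x**3 - x**2*y + 3*x*y**2 - 2*x*y + 3*x - 2*y**3 - 2*y**2 - y

On U_Z we set Z = 1. Each monomial c·X^i·Y^j·Z^k in F becomes c·x^i·y^j·1^k = c·x^i·y^j.
Substituting Z = 1: F(X, Y, 1) = 3*x**3 - x**2*y + 3*x*y**2 - 2*x*y + 3*x - 2*y**3 - 2*y**2 - y.
Note: deg(f) ≤ deg(F) = 3; strict inequality happens when F is divisible by Z (lost terms).


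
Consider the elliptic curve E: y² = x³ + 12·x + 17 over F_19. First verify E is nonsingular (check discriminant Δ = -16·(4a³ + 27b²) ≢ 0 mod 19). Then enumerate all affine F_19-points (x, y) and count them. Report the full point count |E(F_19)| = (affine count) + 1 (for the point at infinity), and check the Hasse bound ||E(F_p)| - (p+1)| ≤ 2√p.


Affine points = {(0, 6), (0, 13), (1, 7), (1, 12), (2, 7), (2, 12), (3, 2), (3, 17), (6, 1), (6, 18), (7, 8), (7, 11), (8, 6), (8, 13), (10, 4), (10, 15), (11, 6), (11, 13), (15, 0), (16, 7), (16, 12), (17, 2), (17, 17), (18, 2), (18, 17)}; affine count = 25; |E(F_19)| = 26.

Discriminant check: Δ ∝ 4a³ + 27b² = 4·12³ + 27·17² = 4·1728 + 27·289 ≡ 9 (mod 19). Nonzero ⇒ E is nonsingular.
For each x ∈ F_19, compute rhs = x³ + 12·x + 17 mod 19, then count y ∈ F_19 with y² ≡ rhs.
  x = 0: rhs = 17, matching y values: 6, 13 (2 points).
  x = 1: rhs = 11, matching y values: 7, 12 (2 points).
  x = 2: rhs = 11, matching y values: 7, 12 (2 points).
  x = 3: rhs = 4, matching y values: 2, 17 (2 points).
  x = 4: rhs = 15, matching y values: none (0 points).
  x = 5: rhs = 12, matching y values: none (0 points).
  x = 6: rhs = 1, matching y values: 1, 18 (2 points).
  x = 7: rhs = 7, matching y values: 8, 11 (2 points).
  x = 8: rhs = 17, matching y values: 6, 13 (2 points).
  x = 9: rhs = 18, matching y values: none (0 points).
  x = 10: rhs = 16, matching y values: 4, 15 (2 points).
  x = 11: rhs = 17, matching y values: 6, 13 (2 points).
  x = 12: rhs = 8, matching y values: none (0 points).
  x = 13: rhs = 14, matching y values: none (0 points).
  x = 14: rhs = 3, matching y values: none (0 points).
  x = 15: rhs = 0, matching y values: 0 (1 points).
  x = 16: rhs = 11, matching y values: 7, 12 (2 points).
  x = 17: rhs = 4, matching y values: 2, 17 (2 points).
  x = 18: rhs = 4, matching y values: 2, 17 (2 points).
Total affine count: 25.
Full point count |E(F_19)| = 25 + 1 = 26.
Hasse bound: |26 − (19+1)| = |6| = 6 ≤ 2√19 ≈ 8.7178 ✓.


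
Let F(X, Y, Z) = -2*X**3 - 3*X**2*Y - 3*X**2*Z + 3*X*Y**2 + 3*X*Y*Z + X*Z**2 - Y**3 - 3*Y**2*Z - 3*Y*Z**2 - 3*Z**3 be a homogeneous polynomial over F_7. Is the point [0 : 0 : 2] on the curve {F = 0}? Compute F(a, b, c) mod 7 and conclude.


F(0,0,2) ≡ 4 (mod 7); P is NOT on the curve.

Evaluate F(0, 0, 2) term-by-term (mod 7).
  -2*X**3 ↦ -2·0·1·1 = 0
  -3*X**2*Y ↦ -3·0·0·1 = 0
  -3*X**2*Z ↦ -3·0·1·2 = 0
  3*X*Y**2 ↦ 3·0·0·1 = 0
  3*X*Y*Z ↦ 3·0·0·2 = 0
  X*Z**2 ↦ 1·0·1·4 = 0
  -Y**3 ↦ -1·1·0·1 = 0
  -3*Y**2*Z ↦ -3·1·0·2 = 0
  -3*Y*Z**2 ↦ -3·1·0·4 = 0
  -3*Z**3 ↦ -3·1·1·8 = -24
Sum: F(0, 0, 2) = (0) + (0) + (0) + (0) + (0) + (0) + (0) + (0) + (0) + (-24) = -24.
Reducing mod 7: -24 ≡ 4 (mod 7).
Since F(a, b, c) ≡ 4 ≠ 0 (mod 7), P does NOT lie on the curve.


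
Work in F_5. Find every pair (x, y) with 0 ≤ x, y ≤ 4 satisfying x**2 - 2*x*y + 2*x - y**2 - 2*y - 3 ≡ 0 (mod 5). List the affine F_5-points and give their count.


Affine F_5-points: {(1, 0), (1, 1), (2, 0), (2, 4), (4, 1), (4, 4)}; count = 6.

For each of the 25 pairs (x, y) ∈ F_5², evaluate f(x, y) mod 5. Record the zeros.
  x = 0: [0↦2, 1↦4, 2↦4, 3↦2, 4↦3]  zeros at y ∈ ∅
  x = 1: [0↦0, 1↦0, 2↦3, 3↦4, 4↦3]  zeros at y ∈ {0, 1}
  x = 2: [0↦0, 1↦3, 2↦4, 3↦3, 4↦0]  zeros at y ∈ {0, 4}
  x = 3: [0↦2, 1↦3, 2↦2, 3↦4, 4↦4]  zeros at y ∈ ∅
  x = 4: [0↦1, 1↦0, 2↦2, 3↦2, 4↦0]  zeros at y ∈ {1, 4}
Collecting zeros: affine points = {(1, 0), (1, 1), (2, 0), (2, 4), (4, 1), (4, 4)}.
Total count |C(F_5)_aff| = 6.


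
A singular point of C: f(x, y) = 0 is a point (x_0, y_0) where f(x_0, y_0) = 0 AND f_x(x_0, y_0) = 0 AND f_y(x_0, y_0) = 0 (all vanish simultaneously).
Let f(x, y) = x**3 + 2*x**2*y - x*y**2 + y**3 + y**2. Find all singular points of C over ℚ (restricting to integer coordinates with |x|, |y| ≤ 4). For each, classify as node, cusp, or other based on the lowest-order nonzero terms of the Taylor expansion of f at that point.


Singular points: {(0, 0)}; classification: cusp.

Compute partial derivatives:
  f_x = 3*x**2 + 4*x*y - y**2.
  f_y = 2*x**2 - 2*x*y + 3*y**2 + 2*y.
Scan x_0 ∈ {−4, ..., 4}. For each x_0, f_y(x_0, y) is a polynomial in y; find its integer roots y ∈ {−4, ..., 4}, then test f_x and f at those candidates.
  x = -4: f_y(-4, y) = 3*y**2 + 10*y + 32; no integer root y with |y| ≤ 4.
  x = -3: f_y(-3, y) = 3*y**2 + 8*y + 18; no integer root y with |y| ≤ 4.
  x = -2: f_y(-2, y) = 3*y**2 + 6*y + 8; no integer root y with |y| ≤ 4.
  x = -1: f_y(-1, y) = 3*y**2 + 4*y + 2; no integer root y with |y| ≤ 4.
  x = 0: f_y(0, y) = 3*y**2 + 2*y; vanishes at y ∈ {0}. (0, 0): f_x = 0, f = 0 — SINGULAR.
  x = 1: f_y(1, y) = 3*y**2 + 2; no integer root y with |y| ≤ 4.
  x = 2: f_y(2, y) = 3*y**2 - 2*y + 8; no integer root y with |y| ≤ 4.
  x = 3: f_y(3, y) = 3*y**2 - 4*y + 18; no integer root y with |y| ≤ 4.
  x = 4: f_y(4, y) = 3*y**2 - 6*y + 32; no integer root y with |y| ≤ 4.
Only singular point on the grid: (0, 0).
Classify: substitute x = 0 + u, y = 0 + v and expand: f = u**3 + 2*u**2*v - u*v**2 + v**3 + v**2.
No constant or linear terms (consistent with a singular point). Quadratic part: v**2. Cubic part: u**3 + 2*u**2*v - u*v**2 + v**3.
The quadratic part v**2 is a perfect square, so there is a single (double) tangent line v = 0, i.e. y = 0. Restricting the cubic part to that line (v = 0) leaves u**3 ≠ 0, so f is not divisible by v and the branch is v² ≈ -u**3 to lowest order — this is a cusp.
Classification: cusp.
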